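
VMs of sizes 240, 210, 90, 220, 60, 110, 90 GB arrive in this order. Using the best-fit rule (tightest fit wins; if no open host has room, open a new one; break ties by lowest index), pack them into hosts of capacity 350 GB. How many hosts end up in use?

  240 → host 1 (new)  [load 240/350]
  210 → host 2 (new)  [load 210/350]
  90 → host 1  [load 330/350]
  220 → host 3 (new)  [load 220/350]
  60 → host 3  [load 280/350]
  110 → host 2  [load 320/350]
  90 → host 4 (new)  [load 90/350]
4 hosts opened.

4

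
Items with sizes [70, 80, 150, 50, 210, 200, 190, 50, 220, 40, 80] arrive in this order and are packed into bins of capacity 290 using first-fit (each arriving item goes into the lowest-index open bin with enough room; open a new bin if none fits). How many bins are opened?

6

  70 → bin 1 (new)  [load 70/290]
  80 → bin 1  [load 150/290]
  150 → bin 2 (new)  [load 150/290]
  50 → bin 1  [load 200/290]
  210 → bin 3 (new)  [load 210/290]
  200 → bin 4 (new)  [load 200/290]
  190 → bin 5 (new)  [load 190/290]
  50 → bin 1  [load 250/290]
  220 → bin 6 (new)  [load 220/290]
  40 → bin 1  [load 290/290]
  80 → bin 2  [load 230/290]
6 bins opened.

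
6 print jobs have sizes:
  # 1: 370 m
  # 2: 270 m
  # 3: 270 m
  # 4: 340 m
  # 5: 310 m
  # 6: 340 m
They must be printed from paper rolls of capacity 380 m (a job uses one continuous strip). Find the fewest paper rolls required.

Total = 370 + 340 + 340 + 310 + 270 + 270 = 1900 m.
Lower bound: ⌈1900/380⌉ = 5 paper rolls.
Also, 6 print jobs each exceed 190 m, and no two of those can share a roll, so at least 6 paper rolls are needed.
A packing using 6 paper rolls:
  roll 1: 370 = 370
  roll 2: 340 = 340
  roll 3: 340 = 340
  roll 4: 310 = 310
  roll 5: 270 = 270
  roll 6: 270 = 270
This matches the lower bound, so 6 is optimal.

6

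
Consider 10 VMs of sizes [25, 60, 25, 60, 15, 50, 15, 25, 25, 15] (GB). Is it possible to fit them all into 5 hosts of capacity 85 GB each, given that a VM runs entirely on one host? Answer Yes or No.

Yes

A valid assignment using 4 hosts:
  host 1: 60 + 25 = 85
  host 2: 60 + 25 = 85
  host 3: 50 + 25 = 75
  host 4: 25 + 15 + 15 + 15 = 70
That uses only 4 ≤ 5, so 5 hosts are enough.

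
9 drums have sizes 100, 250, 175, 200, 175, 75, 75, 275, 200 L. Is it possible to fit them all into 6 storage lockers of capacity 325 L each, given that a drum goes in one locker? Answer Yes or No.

Yes

A valid assignment using 6 storage lockers:
  locker 1: 275 = 275
  locker 2: 250 + 75 = 325
  locker 3: 200 + 100 = 300
  locker 4: 200 + 75 = 275
  locker 5: 175 = 175
  locker 6: 175 = 175
Every load is within 325 L, so 6 storage lockers suffice.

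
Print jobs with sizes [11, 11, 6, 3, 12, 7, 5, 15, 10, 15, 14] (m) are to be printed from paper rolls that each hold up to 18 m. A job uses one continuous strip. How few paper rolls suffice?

Total = 15 + 15 + 14 + 12 + 11 + 11 + 10 + 7 + 6 + 5 + 3 = 109 m.
Lower bound: ⌈109/18⌉ = 7 paper rolls.
A packing using 7 paper rolls:
  roll 1: 15 + 3 = 18
  roll 2: 15 = 15
  roll 3: 14 = 14
  roll 4: 12 + 6 = 18
  roll 5: 11 + 7 = 18
  roll 6: 11 + 5 = 16
  roll 7: 10 = 10
This matches the lower bound, so 7 is optimal.

7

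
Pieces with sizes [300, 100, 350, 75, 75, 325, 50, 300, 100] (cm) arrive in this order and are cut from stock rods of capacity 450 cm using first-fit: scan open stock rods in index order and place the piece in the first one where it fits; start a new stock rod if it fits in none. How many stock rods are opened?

  300 → stock rod 1 (new)  [load 300/450]
  100 → stock rod 1  [load 400/450]
  350 → stock rod 2 (new)  [load 350/450]
  75 → stock rod 2  [load 425/450]
  75 → stock rod 3 (new)  [load 75/450]
  325 → stock rod 3  [load 400/450]
  50 → stock rod 1  [load 450/450]
  300 → stock rod 4 (new)  [load 300/450]
  100 → stock rod 4  [load 400/450]
4 stock rods opened.

4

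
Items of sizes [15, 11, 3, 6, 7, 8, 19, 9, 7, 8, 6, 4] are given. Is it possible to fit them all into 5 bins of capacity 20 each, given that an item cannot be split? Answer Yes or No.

No

Total = 103; ⌈103/20⌉ = 6.
At least 6 bins are required, but only 5 are allowed.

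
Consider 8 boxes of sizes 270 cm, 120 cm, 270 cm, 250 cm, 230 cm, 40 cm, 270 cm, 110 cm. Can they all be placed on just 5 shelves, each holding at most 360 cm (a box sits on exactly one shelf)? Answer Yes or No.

A valid assignment using 5 shelves:
  shelf 1: 270 + 40 = 310
  shelf 2: 270 = 270
  shelf 3: 270 = 270
  shelf 4: 250 + 110 = 360
  shelf 5: 230 + 120 = 350
Every load is within 360 cm, so 5 shelves suffice.

Yes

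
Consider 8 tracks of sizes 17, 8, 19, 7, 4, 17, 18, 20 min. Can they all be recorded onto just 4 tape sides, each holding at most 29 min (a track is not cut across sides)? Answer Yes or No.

No

Total = 110 min; ⌈110/29⌉ = 4.
5 tracks each exceed half the capacity and cannot share a side, forcing at least 5 tape sides.
At least 5 tape sides are required, but only 4 are allowed.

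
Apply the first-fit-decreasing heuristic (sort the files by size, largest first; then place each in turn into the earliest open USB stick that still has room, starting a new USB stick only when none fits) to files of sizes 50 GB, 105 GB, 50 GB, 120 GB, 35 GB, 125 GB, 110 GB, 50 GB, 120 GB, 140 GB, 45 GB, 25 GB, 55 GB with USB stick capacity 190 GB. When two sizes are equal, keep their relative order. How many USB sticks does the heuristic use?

6

Sorted descending: 140, 125, 120, 120, 110, 105, 55, 50, 50, 50, 45, 35, 25.
  140 → USB stick 1 (new)  [load 140/190]
  125 → USB stick 2 (new)  [load 125/190]
  120 → USB stick 3 (new)  [load 120/190]
  120 → USB stick 4 (new)  [load 120/190]
  110 → USB stick 5 (new)  [load 110/190]
  105 → USB stick 6 (new)  [load 105/190]
  55 → USB stick 2  [load 180/190]
  50 → USB stick 1  [load 190/190]
  50 → USB stick 3  [load 170/190]
  50 → USB stick 4  [load 170/190]
  45 → USB stick 5  [load 155/190]
  35 → USB stick 5  [load 190/190]
  25 → USB stick 6  [load 130/190]
6 USB sticks opened.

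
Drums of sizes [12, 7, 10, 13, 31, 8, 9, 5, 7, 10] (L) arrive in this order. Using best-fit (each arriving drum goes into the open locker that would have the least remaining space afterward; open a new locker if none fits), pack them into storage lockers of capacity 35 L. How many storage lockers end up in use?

  12 → locker 1 (new)  [load 12/35]
  7 → locker 1  [load 19/35]
  10 → locker 1  [load 29/35]
  13 → locker 2 (new)  [load 13/35]
  31 → locker 3 (new)  [load 31/35]
  8 → locker 2  [load 21/35]
  9 → locker 2  [load 30/35]
  5 → locker 2  [load 35/35]
  7 → locker 4 (new)  [load 7/35]
  10 → locker 4  [load 17/35]
4 storage lockers opened.

4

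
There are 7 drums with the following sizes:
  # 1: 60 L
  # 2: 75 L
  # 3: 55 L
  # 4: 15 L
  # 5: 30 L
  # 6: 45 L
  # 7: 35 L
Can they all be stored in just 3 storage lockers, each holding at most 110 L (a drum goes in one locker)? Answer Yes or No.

Yes

A valid assignment using 3 storage lockers:
  locker 1: 75 + 35 = 110
  locker 2: 60 + 45 = 105
  locker 3: 55 + 30 + 15 = 100
Every load is within 110 L, so 3 storage lockers suffice.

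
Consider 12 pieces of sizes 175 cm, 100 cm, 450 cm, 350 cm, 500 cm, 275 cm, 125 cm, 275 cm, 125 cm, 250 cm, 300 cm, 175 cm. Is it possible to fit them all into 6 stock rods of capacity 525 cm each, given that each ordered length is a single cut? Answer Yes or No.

No

Total = 3100 cm; ⌈3100/525⌉ = 6.
The bound of 6 does not rule out 6, but exhaustive search shows no assignment into 6 stock rods of capacity 525 cm exists — the minimum is 7.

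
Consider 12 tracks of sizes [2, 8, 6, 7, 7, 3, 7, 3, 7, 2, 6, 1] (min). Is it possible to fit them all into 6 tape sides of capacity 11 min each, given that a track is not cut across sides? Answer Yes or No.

Total = 59 min; ⌈59/11⌉ = 6.
7 tracks each exceed half the capacity and cannot share a side, forcing at least 7 tape sides.
At least 7 tape sides are required, but only 6 are allowed.

No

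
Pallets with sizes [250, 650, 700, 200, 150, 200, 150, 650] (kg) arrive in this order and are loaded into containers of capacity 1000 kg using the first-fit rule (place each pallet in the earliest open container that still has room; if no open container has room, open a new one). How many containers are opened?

4

  250 → container 1 (new)  [load 250/1000]
  650 → container 1  [load 900/1000]
  700 → container 2 (new)  [load 700/1000]
  200 → container 2  [load 900/1000]
  150 → container 3 (new)  [load 150/1000]
  200 → container 3  [load 350/1000]
  150 → container 3  [load 500/1000]
  650 → container 4 (new)  [load 650/1000]
4 containers opened.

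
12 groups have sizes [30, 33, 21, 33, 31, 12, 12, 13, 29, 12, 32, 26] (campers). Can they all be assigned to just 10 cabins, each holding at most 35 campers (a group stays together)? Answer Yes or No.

Yes

A valid assignment using 10 cabins:
  cabin 1: 33 = 33
  cabin 2: 33 = 33
  cabin 3: 32 = 32
  cabin 4: 31 = 31
  cabin 5: 30 = 30
  cabin 6: 29 = 29
  cabin 7: 26 = 26
  cabin 8: 21 + 13 = 34
  cabin 9: 12 + 12 = 24
  cabin 10: 12 = 12
Every load is within 35 campers, so 10 cabins suffice.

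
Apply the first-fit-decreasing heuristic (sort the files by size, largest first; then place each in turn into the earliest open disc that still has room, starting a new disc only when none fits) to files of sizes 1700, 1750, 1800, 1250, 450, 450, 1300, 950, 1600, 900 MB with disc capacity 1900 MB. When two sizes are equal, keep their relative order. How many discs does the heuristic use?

Sorted descending: 1800, 1750, 1700, 1600, 1300, 1250, 950, 900, 450, 450.
  1800 → disc 1 (new)  [load 1800/1900]
  1750 → disc 2 (new)  [load 1750/1900]
  1700 → disc 3 (new)  [load 1700/1900]
  1600 → disc 4 (new)  [load 1600/1900]
  1300 → disc 5 (new)  [load 1300/1900]
  1250 → disc 6 (new)  [load 1250/1900]
  950 → disc 7 (new)  [load 950/1900]
  900 → disc 7  [load 1850/1900]
  450 → disc 5  [load 1750/1900]
  450 → disc 6  [load 1700/1900]
7 discs opened.

7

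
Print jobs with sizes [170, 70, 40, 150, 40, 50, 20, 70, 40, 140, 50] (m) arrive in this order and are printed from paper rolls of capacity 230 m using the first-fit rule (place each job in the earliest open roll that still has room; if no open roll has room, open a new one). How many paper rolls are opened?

  170 → roll 1 (new)  [load 170/230]
  70 → roll 2 (new)  [load 70/230]
  40 → roll 1  [load 210/230]
  150 → roll 2  [load 220/230]
  40 → roll 3 (new)  [load 40/230]
  50 → roll 3  [load 90/230]
  20 → roll 1  [load 230/230]
  70 → roll 3  [load 160/230]
  40 → roll 3  [load 200/230]
  140 → roll 4 (new)  [load 140/230]
  50 → roll 4  [load 190/230]
4 paper rolls opened.

4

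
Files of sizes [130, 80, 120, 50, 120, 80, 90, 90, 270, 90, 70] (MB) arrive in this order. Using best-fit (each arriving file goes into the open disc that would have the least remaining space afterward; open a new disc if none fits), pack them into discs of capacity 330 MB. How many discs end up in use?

  130 → disc 1 (new)  [load 130/330]
  80 → disc 1  [load 210/330]
  120 → disc 1  [load 330/330]
  50 → disc 2 (new)  [load 50/330]
  120 → disc 2  [load 170/330]
  80 → disc 2  [load 250/330]
  90 → disc 3 (new)  [load 90/330]
  90 → disc 3  [load 180/330]
  270 → disc 4 (new)  [load 270/330]
  90 → disc 3  [load 270/330]
  70 → disc 2  [load 320/330]
4 discs opened.

4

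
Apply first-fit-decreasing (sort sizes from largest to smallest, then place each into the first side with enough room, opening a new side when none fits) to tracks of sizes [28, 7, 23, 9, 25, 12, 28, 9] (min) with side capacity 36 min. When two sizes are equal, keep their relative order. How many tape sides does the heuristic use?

Sorted descending: 28, 28, 25, 23, 12, 9, 9, 7.
  28 → side 1 (new)  [load 28/36]
  28 → side 2 (new)  [load 28/36]
  25 → side 3 (new)  [load 25/36]
  23 → side 4 (new)  [load 23/36]
  12 → side 4  [load 35/36]
  9 → side 3  [load 34/36]
  9 → side 5 (new)  [load 9/36]
  7 → side 1  [load 35/36]
5 tape sides opened.

5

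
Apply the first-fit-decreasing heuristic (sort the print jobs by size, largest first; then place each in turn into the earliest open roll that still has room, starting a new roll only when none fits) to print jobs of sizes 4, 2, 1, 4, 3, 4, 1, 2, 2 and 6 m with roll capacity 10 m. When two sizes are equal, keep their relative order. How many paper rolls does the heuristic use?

Sorted descending: 6, 4, 4, 4, 3, 2, 2, 2, 1, 1.
  6 → roll 1 (new)  [load 6/10]
  4 → roll 1  [load 10/10]
  4 → roll 2 (new)  [load 4/10]
  4 → roll 2  [load 8/10]
  3 → roll 3 (new)  [load 3/10]
  2 → roll 2  [load 10/10]
  2 → roll 3  [load 5/10]
  2 → roll 3  [load 7/10]
  1 → roll 3  [load 8/10]
  1 → roll 3  [load 9/10]
3 paper rolls opened.

3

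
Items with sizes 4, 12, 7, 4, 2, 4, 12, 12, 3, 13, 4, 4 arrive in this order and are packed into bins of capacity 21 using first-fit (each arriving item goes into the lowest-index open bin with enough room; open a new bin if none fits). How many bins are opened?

  4 → bin 1 (new)  [load 4/21]
  12 → bin 1  [load 16/21]
  7 → bin 2 (new)  [load 7/21]
  4 → bin 1  [load 20/21]
  2 → bin 2  [load 9/21]
  4 → bin 2  [load 13/21]
  12 → bin 3 (new)  [load 12/21]
  12 → bin 4 (new)  [load 12/21]
  3 → bin 2  [load 16/21]
  13 → bin 5 (new)  [load 13/21]
  4 → bin 2  [load 20/21]
  4 → bin 3  [load 16/21]
5 bins opened.

5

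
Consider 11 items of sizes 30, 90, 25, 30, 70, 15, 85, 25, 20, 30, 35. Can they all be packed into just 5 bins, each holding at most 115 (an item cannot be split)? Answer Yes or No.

Yes

A valid assignment using 4 bins:
  bin 1: 90 + 25 = 115
  bin 2: 85 + 30 = 115
  bin 3: 70 + 30 + 15 = 115
  bin 4: 35 + 30 + 25 + 20 = 110
That uses only 4 ≤ 5, so 5 bins are enough.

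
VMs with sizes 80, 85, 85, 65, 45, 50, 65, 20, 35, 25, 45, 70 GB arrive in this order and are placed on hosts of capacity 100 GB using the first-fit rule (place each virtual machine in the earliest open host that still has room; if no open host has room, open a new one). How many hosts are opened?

8

  80 → host 1 (new)  [load 80/100]
  85 → host 2 (new)  [load 85/100]
  85 → host 3 (new)  [load 85/100]
  65 → host 4 (new)  [load 65/100]
  45 → host 5 (new)  [load 45/100]
  50 → host 5  [load 95/100]
  65 → host 6 (new)  [load 65/100]
  20 → host 1  [load 100/100]
  35 → host 4  [load 100/100]
  25 → host 6  [load 90/100]
  45 → host 7 (new)  [load 45/100]
  70 → host 8 (new)  [load 70/100]
8 hosts opened.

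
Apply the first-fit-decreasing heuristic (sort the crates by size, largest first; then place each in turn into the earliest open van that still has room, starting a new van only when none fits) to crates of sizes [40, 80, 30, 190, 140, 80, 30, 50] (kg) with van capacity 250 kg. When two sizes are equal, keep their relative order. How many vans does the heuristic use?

3

Sorted descending: 190, 140, 80, 80, 50, 40, 30, 30.
  190 → van 1 (new)  [load 190/250]
  140 → van 2 (new)  [load 140/250]
  80 → van 2  [load 220/250]
  80 → van 3 (new)  [load 80/250]
  50 → van 1  [load 240/250]
  40 → van 3  [load 120/250]
  30 → van 2  [load 250/250]
  30 → van 3  [load 150/250]
3 vans opened.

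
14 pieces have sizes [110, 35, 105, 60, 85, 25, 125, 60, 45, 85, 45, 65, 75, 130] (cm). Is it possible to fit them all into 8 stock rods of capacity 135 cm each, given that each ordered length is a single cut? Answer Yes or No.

Total = 1050 cm; ⌈1050/135⌉ = 8.
The bound of 8 does not rule out 8, but exhaustive search shows no assignment into 8 stock rods of capacity 135 cm exists — the minimum is 9.

No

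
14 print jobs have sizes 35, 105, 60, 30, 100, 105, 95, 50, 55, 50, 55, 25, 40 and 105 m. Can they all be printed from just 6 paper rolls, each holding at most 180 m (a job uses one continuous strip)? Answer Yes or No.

Yes

A valid assignment using 6 paper rolls:
  roll 1: 105 + 60 = 165
  roll 2: 105 + 55 = 160
  roll 3: 105 + 55 = 160
  roll 4: 100 + 50 + 30 = 180
  roll 5: 95 + 50 + 35 = 180
  roll 6: 40 + 25 = 65
Every load is within 180 m, so 6 paper rolls suffice.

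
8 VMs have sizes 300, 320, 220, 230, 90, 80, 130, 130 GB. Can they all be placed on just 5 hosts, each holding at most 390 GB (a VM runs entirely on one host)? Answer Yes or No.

Yes

A valid assignment using 5 hosts:
  host 1: 320 = 320
  host 2: 300 + 90 = 390
  host 3: 230 + 130 = 360
  host 4: 220 + 130 = 350
  host 5: 80 = 80
Every load is within 390 GB, so 5 hosts suffice.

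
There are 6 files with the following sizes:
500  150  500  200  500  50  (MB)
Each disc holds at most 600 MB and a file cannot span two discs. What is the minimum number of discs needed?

4

Total = 500 + 500 + 500 + 200 + 150 + 50 = 1900 MB.
Lower bound: ⌈1900/600⌉ = 4 discs.
A packing using 4 discs:
  disc 1: 500 + 50 = 550
  disc 2: 500 = 500
  disc 3: 500 = 500
  disc 4: 200 + 150 = 350
This matches the lower bound, so 4 is optimal.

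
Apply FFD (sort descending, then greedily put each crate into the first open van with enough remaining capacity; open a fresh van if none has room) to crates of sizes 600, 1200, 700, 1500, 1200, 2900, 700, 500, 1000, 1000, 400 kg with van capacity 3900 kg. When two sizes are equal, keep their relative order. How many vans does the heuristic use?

3

Sorted descending: 2900, 1500, 1200, 1200, 1000, 1000, 700, 700, 600, 500, 400.
  2900 → van 1 (new)  [load 2900/3900]
  1500 → van 2 (new)  [load 1500/3900]
  1200 → van 2  [load 2700/3900]
  1200 → van 2  [load 3900/3900]
  1000 → van 1  [load 3900/3900]
  1000 → van 3 (new)  [load 1000/3900]
  700 → van 3  [load 1700/3900]
  700 → van 3  [load 2400/3900]
  600 → van 3  [load 3000/3900]
  500 → van 3  [load 3500/3900]
  400 → van 3  [load 3900/3900]
3 vans opened.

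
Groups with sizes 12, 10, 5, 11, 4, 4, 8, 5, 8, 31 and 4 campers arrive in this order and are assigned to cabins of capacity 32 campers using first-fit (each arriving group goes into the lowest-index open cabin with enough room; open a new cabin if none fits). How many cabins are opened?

  12 → cabin 1 (new)  [load 12/32]
  10 → cabin 1  [load 22/32]
  5 → cabin 1  [load 27/32]
  11 → cabin 2 (new)  [load 11/32]
  4 → cabin 1  [load 31/32]
  4 → cabin 2  [load 15/32]
  8 → cabin 2  [load 23/32]
  5 → cabin 2  [load 28/32]
  8 → cabin 3 (new)  [load 8/32]
  31 → cabin 4 (new)  [load 31/32]
  4 → cabin 2  [load 32/32]
4 cabins opened.

4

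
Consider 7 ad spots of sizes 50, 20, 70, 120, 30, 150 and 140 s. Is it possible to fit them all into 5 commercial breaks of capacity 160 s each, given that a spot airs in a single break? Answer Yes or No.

A valid assignment using 4 commercial breaks:
  break 1: 150 = 150
  break 2: 140 + 20 = 160
  break 3: 120 + 30 = 150
  break 4: 70 + 50 = 120
That uses only 4 ≤ 5, so 5 commercial breaks are enough.

Yes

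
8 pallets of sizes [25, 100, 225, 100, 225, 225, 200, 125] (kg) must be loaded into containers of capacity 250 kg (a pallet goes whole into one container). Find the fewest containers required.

6

Total = 225 + 225 + 225 + 200 + 125 + 100 + 100 + 25 = 1225 kg.
Lower bound: ⌈1225/250⌉ = 5 containers.
A packing using 6 containers:
  container 1: 225 + 25 = 250
  container 2: 225 = 225
  container 3: 225 = 225
  container 4: 200 = 200
  container 5: 125 + 100 = 225
  container 6: 100 = 100
No arrangement into 5 containers stays within capacity, so 6 is optimal.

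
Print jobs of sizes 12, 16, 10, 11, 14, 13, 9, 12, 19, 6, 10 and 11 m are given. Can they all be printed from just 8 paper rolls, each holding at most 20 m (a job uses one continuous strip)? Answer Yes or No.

Total = 143 m; ⌈143/20⌉ = 8.
The bound of 8 does not rule out 8, but exhaustive search shows no assignment into 8 paper rolls of capacity 20 m exists — the minimum is 9.

No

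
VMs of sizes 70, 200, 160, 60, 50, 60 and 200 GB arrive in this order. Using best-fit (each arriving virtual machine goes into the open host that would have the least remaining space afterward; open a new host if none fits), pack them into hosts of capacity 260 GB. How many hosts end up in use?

  70 → host 1 (new)  [load 70/260]
  200 → host 2 (new)  [load 200/260]
  160 → host 1  [load 230/260]
  60 → host 2  [load 260/260]
  50 → host 3 (new)  [load 50/260]
  60 → host 3  [load 110/260]
  200 → host 4 (new)  [load 200/260]
4 hosts opened.

4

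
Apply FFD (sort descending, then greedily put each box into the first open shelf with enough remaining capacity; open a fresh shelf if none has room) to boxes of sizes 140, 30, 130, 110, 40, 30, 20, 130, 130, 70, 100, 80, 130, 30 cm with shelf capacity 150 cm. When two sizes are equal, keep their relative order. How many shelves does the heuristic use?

Sorted descending: 140, 130, 130, 130, 130, 110, 100, 80, 70, 40, 30, 30, 30, 20.
  140 → shelf 1 (new)  [load 140/150]
  130 → shelf 2 (new)  [load 130/150]
  130 → shelf 3 (new)  [load 130/150]
  130 → shelf 4 (new)  [load 130/150]
  130 → shelf 5 (new)  [load 130/150]
  110 → shelf 6 (new)  [load 110/150]
  100 → shelf 7 (new)  [load 100/150]
  80 → shelf 8 (new)  [load 80/150]
  70 → shelf 8  [load 150/150]
  40 → shelf 6  [load 150/150]
  30 → shelf 7  [load 130/150]
  30 → shelf 9 (new)  [load 30/150]
  30 → shelf 9  [load 60/150]
  20 → shelf 2  [load 150/150]
9 shelves opened.

9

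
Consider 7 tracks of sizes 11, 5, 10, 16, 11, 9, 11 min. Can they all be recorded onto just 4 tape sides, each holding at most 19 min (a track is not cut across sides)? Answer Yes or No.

No

Total = 73 min; ⌈73/19⌉ = 4.
5 tracks each exceed half the capacity and cannot share a side, forcing at least 5 tape sides.
At least 5 tape sides are required, but only 4 are allowed.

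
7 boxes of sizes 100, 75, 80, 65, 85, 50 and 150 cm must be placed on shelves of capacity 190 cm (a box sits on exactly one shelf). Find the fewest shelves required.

Total = 150 + 100 + 85 + 80 + 75 + 65 + 50 = 605 cm.
Lower bound: ⌈605/190⌉ = 4 shelves.
A packing using 4 shelves:
  shelf 1: 150 = 150
  shelf 2: 100 + 85 = 185
  shelf 3: 80 + 75 = 155
  shelf 4: 65 + 50 = 115
This matches the lower bound, so 4 is optimal.

4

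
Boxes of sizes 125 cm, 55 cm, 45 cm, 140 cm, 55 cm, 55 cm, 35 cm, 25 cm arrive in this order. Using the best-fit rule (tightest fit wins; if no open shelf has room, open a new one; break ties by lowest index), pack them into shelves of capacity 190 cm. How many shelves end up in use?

3

  125 → shelf 1 (new)  [load 125/190]
  55 → shelf 1  [load 180/190]
  45 → shelf 2 (new)  [load 45/190]
  140 → shelf 2  [load 185/190]
  55 → shelf 3 (new)  [load 55/190]
  55 → shelf 3  [load 110/190]
  35 → shelf 3  [load 145/190]
  25 → shelf 3  [load 170/190]
3 shelves opened.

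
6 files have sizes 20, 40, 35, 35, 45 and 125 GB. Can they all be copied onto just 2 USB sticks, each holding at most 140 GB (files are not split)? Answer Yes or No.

Total = 300 GB; ⌈300/140⌉ = 3.
At least 3 USB sticks are required, but only 2 are allowed.

No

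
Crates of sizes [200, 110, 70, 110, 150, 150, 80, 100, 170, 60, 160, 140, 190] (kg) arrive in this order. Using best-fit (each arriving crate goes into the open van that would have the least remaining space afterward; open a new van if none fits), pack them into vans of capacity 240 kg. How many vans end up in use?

  200 → van 1 (new)  [load 200/240]
  110 → van 2 (new)  [load 110/240]
  70 → van 2  [load 180/240]
  110 → van 3 (new)  [load 110/240]
  150 → van 4 (new)  [load 150/240]
  150 → van 5 (new)  [load 150/240]
  80 → van 4  [load 230/240]
  100 → van 3  [load 210/240]
  170 → van 6 (new)  [load 170/240]
  60 → van 2  [load 240/240]
  160 → van 7 (new)  [load 160/240]
  140 → van 8 (new)  [load 140/240]
  190 → van 9 (new)  [load 190/240]
9 vans opened.

9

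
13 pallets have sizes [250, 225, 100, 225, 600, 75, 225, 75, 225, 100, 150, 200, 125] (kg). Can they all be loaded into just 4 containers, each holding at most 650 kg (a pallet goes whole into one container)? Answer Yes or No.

Total = 2575 kg; ⌈2575/650⌉ = 4.
The bound of 4 does not rule out 4, but exhaustive search shows no assignment into 4 containers of capacity 650 kg exists — the minimum is 5.

No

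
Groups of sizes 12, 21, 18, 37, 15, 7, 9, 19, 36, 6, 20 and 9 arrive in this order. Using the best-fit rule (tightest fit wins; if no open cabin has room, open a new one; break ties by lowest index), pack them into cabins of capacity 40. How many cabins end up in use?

  12 → cabin 1 (new)  [load 12/40]
  21 → cabin 1  [load 33/40]
  18 → cabin 2 (new)  [load 18/40]
  37 → cabin 3 (new)  [load 37/40]
  15 → cabin 2  [load 33/40]
  7 → cabin 1  [load 40/40]
  9 → cabin 4 (new)  [load 9/40]
  19 → cabin 4  [load 28/40]
  36 → cabin 5 (new)  [load 36/40]
  6 → cabin 2  [load 39/40]
  20 → cabin 6 (new)  [load 20/40]
  9 → cabin 4  [load 37/40]
6 cabins opened.

6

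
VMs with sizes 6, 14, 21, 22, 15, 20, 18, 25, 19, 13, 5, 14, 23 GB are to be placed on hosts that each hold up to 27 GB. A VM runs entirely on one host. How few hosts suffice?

Total = 25 + 23 + 22 + 21 + 20 + 19 + 18 + 15 + 14 + 14 + 13 + 6 + 5 = 215 GB.
Lower bound: ⌈215/27⌉ = 8 hosts.
Also, 10 VMs each exceed 27/2 GB, and no two of those can share a host, so at least 10 hosts are needed.
A packing using 10 hosts:
  host 1: 25 = 25
  host 2: 23 = 23
  host 3: 22 + 5 = 27
  host 4: 21 + 6 = 27
  host 5: 20 = 20
  host 6: 19 = 19
  host 7: 18 = 18
  host 8: 15 = 15
  host 9: 14 + 13 = 27
  host 10: 14 = 14
This matches the lower bound, so 10 is optimal.

10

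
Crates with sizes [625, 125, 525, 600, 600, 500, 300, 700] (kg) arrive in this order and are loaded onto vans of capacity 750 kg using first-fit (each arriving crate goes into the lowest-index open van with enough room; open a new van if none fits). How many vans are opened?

  625 → van 1 (new)  [load 625/750]
  125 → van 1  [load 750/750]
  525 → van 2 (new)  [load 525/750]
  600 → van 3 (new)  [load 600/750]
  600 → van 4 (new)  [load 600/750]
  500 → van 5 (new)  [load 500/750]
  300 → van 6 (new)  [load 300/750]
  700 → van 7 (new)  [load 700/750]
7 vans opened.

7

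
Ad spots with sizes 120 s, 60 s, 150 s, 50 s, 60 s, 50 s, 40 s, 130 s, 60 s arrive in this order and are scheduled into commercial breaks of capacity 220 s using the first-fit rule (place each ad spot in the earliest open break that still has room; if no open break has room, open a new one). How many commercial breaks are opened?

4

  120 → break 1 (new)  [load 120/220]
  60 → break 1  [load 180/220]
  150 → break 2 (new)  [load 150/220]
  50 → break 2  [load 200/220]
  60 → break 3 (new)  [load 60/220]
  50 → break 3  [load 110/220]
  40 → break 1  [load 220/220]
  130 → break 4 (new)  [load 130/220]
  60 → break 3  [load 170/220]
4 commercial breaks opened.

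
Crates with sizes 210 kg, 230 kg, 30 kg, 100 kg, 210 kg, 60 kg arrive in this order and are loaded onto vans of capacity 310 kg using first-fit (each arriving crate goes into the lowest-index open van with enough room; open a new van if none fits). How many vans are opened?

  210 → van 1 (new)  [load 210/310]
  230 → van 2 (new)  [load 230/310]
  30 → van 1  [load 240/310]
  100 → van 3 (new)  [load 100/310]
  210 → van 3  [load 310/310]
  60 → van 1  [load 300/310]
3 vans opened.

3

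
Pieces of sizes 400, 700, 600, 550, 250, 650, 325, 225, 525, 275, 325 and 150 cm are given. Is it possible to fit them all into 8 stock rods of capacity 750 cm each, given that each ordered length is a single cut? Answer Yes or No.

A valid assignment using 8 stock rods:
  stock rod 1: 700 = 700
  stock rod 2: 650 = 650
  stock rod 3: 600 + 150 = 750
  stock rod 4: 550 = 550
  stock rod 5: 525 + 225 = 750
  stock rod 6: 400 + 325 = 725
  stock rod 7: 325 + 275 = 600
  stock rod 8: 250 = 250
Every load is within 750 cm, so 8 stock rods suffice.

Yes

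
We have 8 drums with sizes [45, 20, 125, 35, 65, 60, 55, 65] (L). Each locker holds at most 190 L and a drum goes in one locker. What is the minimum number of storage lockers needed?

3

Total = 125 + 65 + 65 + 60 + 55 + 45 + 35 + 20 = 470 L.
Lower bound: ⌈470/190⌉ = 3 storage lockers.
A packing using 3 storage lockers:
  locker 1: 125 + 65 = 190
  locker 2: 65 + 60 + 55 = 180
  locker 3: 45 + 35 + 20 = 100
This matches the lower bound, so 3 is optimal.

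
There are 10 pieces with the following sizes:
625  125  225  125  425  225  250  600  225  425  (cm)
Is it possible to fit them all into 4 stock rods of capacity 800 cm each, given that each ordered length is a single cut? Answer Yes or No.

No

Total = 3250 cm; ⌈3250/800⌉ = 5.
At least 5 stock rods are required, but only 4 are allowed.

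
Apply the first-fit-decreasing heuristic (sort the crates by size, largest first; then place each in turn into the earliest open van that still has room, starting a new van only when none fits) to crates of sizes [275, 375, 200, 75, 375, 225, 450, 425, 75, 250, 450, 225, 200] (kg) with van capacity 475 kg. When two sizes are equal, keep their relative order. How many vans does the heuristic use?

8

Sorted descending: 450, 450, 425, 375, 375, 275, 250, 225, 225, 200, 200, 75, 75.
  450 → van 1 (new)  [load 450/475]
  450 → van 2 (new)  [load 450/475]
  425 → van 3 (new)  [load 425/475]
  375 → van 4 (new)  [load 375/475]
  375 → van 5 (new)  [load 375/475]
  275 → van 6 (new)  [load 275/475]
  250 → van 7 (new)  [load 250/475]
  225 → van 7  [load 475/475]
  225 → van 8 (new)  [load 225/475]
  200 → van 6  [load 475/475]
  200 → van 8  [load 425/475]
  75 → van 4  [load 450/475]
  75 → van 5  [load 450/475]
8 vans opened.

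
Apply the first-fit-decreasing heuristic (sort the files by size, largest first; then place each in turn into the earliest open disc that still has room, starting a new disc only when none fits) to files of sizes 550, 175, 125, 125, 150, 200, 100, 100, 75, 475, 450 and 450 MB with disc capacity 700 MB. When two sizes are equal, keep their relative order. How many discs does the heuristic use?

5

Sorted descending: 550, 475, 450, 450, 200, 175, 150, 125, 125, 100, 100, 75.
  550 → disc 1 (new)  [load 550/700]
  475 → disc 2 (new)  [load 475/700]
  450 → disc 3 (new)  [load 450/700]
  450 → disc 4 (new)  [load 450/700]
  200 → disc 2  [load 675/700]
  175 → disc 3  [load 625/700]
  150 → disc 1  [load 700/700]
  125 → disc 4  [load 575/700]
  125 → disc 4  [load 700/700]
  100 → disc 5 (new)  [load 100/700]
  100 → disc 5  [load 200/700]
  75 → disc 3  [load 700/700]
5 discs opened.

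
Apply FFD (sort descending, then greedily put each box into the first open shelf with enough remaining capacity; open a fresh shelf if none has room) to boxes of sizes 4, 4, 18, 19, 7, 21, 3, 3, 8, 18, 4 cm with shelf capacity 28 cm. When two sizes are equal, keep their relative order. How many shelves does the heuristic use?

Sorted descending: 21, 19, 18, 18, 8, 7, 4, 4, 4, 3, 3.
  21 → shelf 1 (new)  [load 21/28]
  19 → shelf 2 (new)  [load 19/28]
  18 → shelf 3 (new)  [load 18/28]
  18 → shelf 4 (new)  [load 18/28]
  8 → shelf 2  [load 27/28]
  7 → shelf 1  [load 28/28]
  4 → shelf 3  [load 22/28]
  4 → shelf 3  [load 26/28]
  4 → shelf 4  [load 22/28]
  3 → shelf 4  [load 25/28]
  3 → shelf 4  [load 28/28]
4 shelves opened.

4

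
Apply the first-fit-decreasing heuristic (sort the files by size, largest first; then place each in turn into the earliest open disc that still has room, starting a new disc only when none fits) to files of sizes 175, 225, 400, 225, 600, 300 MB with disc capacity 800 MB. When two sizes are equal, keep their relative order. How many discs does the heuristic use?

3

Sorted descending: 600, 400, 300, 225, 225, 175.
  600 → disc 1 (new)  [load 600/800]
  400 → disc 2 (new)  [load 400/800]
  300 → disc 2  [load 700/800]
  225 → disc 3 (new)  [load 225/800]
  225 → disc 3  [load 450/800]
  175 → disc 1  [load 775/800]
3 discs opened.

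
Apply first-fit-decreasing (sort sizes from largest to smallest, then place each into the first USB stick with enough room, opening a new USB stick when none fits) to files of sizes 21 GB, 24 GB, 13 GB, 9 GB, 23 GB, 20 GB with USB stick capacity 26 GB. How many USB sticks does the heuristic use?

5

Sorted descending: 24, 23, 21, 20, 13, 9.
  24 → USB stick 1 (new)  [load 24/26]
  23 → USB stick 2 (new)  [load 23/26]
  21 → USB stick 3 (new)  [load 21/26]
  20 → USB stick 4 (new)  [load 20/26]
  13 → USB stick 5 (new)  [load 13/26]
  9 → USB stick 5  [load 22/26]
5 USB sticks opened.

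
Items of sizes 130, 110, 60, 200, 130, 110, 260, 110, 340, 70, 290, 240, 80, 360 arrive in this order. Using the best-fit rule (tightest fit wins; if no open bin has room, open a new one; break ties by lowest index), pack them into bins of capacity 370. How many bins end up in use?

7

  130 → bin 1 (new)  [load 130/370]
  110 → bin 1  [load 240/370]
  60 → bin 1  [load 300/370]
  200 → bin 2 (new)  [load 200/370]
  130 → bin 2  [load 330/370]
  110 → bin 3 (new)  [load 110/370]
  260 → bin 3  [load 370/370]
  110 → bin 4 (new)  [load 110/370]
  340 → bin 5 (new)  [load 340/370]
  70 → bin 1  [load 370/370]
  290 → bin 6 (new)  [load 290/370]
  240 → bin 4  [load 350/370]
  80 → bin 6  [load 370/370]
  360 → bin 7 (new)  [load 360/370]
7 bins opened.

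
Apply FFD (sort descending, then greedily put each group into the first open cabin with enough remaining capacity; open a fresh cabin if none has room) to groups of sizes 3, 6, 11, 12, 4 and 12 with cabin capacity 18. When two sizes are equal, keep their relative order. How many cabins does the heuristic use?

Sorted descending: 12, 12, 11, 6, 4, 3.
  12 → cabin 1 (new)  [load 12/18]
  12 → cabin 2 (new)  [load 12/18]
  11 → cabin 3 (new)  [load 11/18]
  6 → cabin 1  [load 18/18]
  4 → cabin 2  [load 16/18]
  3 → cabin 3  [load 14/18]
3 cabins opened.

3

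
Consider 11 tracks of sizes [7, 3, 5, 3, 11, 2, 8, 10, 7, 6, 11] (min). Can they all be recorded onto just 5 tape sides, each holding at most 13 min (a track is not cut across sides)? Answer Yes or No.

Total = 73 min; ⌈73/13⌉ = 6.
At least 6 tape sides are required, but only 5 are allowed.

No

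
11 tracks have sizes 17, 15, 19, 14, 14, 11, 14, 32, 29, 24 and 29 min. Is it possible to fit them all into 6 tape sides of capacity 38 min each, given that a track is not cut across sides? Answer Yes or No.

No

Total = 218 min; ⌈218/38⌉ = 6.
The bound of 6 does not rule out 6, but exhaustive search shows no assignment into 6 tape sides of capacity 38 min exists — the minimum is 7.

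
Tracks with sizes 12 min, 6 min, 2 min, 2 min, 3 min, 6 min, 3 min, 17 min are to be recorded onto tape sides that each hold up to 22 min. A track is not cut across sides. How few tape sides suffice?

3

Total = 17 + 12 + 6 + 6 + 3 + 3 + 2 + 2 = 51 min.
Lower bound: ⌈51/22⌉ = 3 tape sides.
A packing using 3 tape sides:
  side 1: 17 + 3 + 2 = 22
  side 2: 12 + 6 + 3 = 21
  side 3: 6 + 2 = 8
This matches the lower bound, so 3 is optimal.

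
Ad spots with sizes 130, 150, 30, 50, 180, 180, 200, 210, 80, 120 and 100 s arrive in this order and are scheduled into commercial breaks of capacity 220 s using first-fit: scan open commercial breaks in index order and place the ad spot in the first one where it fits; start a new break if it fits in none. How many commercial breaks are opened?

8

  130 → break 1 (new)  [load 130/220]
  150 → break 2 (new)  [load 150/220]
  30 → break 1  [load 160/220]
  50 → break 1  [load 210/220]
  180 → break 3 (new)  [load 180/220]
  180 → break 4 (new)  [load 180/220]
  200 → break 5 (new)  [load 200/220]
  210 → break 6 (new)  [load 210/220]
  80 → break 7 (new)  [load 80/220]
  120 → break 7  [load 200/220]
  100 → break 8 (new)  [load 100/220]
8 commercial breaks opened.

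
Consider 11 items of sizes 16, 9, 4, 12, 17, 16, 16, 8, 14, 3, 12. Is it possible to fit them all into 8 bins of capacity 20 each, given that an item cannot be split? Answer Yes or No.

Yes

A valid assignment using 8 bins:
  bin 1: 17 + 3 = 20
  bin 2: 16 + 4 = 20
  bin 3: 16 = 16
  bin 4: 16 = 16
  bin 5: 14 = 14
  bin 6: 12 + 8 = 20
  bin 7: 12 = 12
  bin 8: 9 = 9
Every load is within 20, so 8 bins suffice.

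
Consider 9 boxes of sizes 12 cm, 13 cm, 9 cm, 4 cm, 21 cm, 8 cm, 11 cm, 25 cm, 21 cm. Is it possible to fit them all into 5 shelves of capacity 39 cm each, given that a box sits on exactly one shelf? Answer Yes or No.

Yes

A valid assignment using 4 shelves:
  shelf 1: 25 + 13 = 38
  shelf 2: 21 + 12 + 4 = 37
  shelf 3: 21 + 11 = 32
  shelf 4: 9 + 8 = 17
That uses only 4 ≤ 5, so 5 shelves are enough.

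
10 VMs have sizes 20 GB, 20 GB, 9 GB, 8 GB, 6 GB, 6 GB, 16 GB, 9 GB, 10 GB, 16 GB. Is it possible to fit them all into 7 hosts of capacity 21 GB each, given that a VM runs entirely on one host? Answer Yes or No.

Yes

A valid assignment using 7 hosts:
  host 1: 20 = 20
  host 2: 20 = 20
  host 3: 16 = 16
  host 4: 16 = 16
  host 5: 10 + 9 = 19
  host 6: 9 + 8 = 17
  host 7: 6 + 6 = 12
Every load is within 21 GB, so 7 hosts suffice.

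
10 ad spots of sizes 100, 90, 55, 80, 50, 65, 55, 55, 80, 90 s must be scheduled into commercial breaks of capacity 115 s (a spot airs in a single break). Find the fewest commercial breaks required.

8

Total = 100 + 90 + 90 + 80 + 80 + 65 + 55 + 55 + 55 + 50 = 720 s.
Lower bound: ⌈720/115⌉ = 7 commercial breaks.
A packing using 8 commercial breaks:
  break 1: 100 = 100
  break 2: 90 = 90
  break 3: 90 = 90
  break 4: 80 = 80
  break 5: 80 = 80
  break 6: 65 + 50 = 115
  break 7: 55 + 55 = 110
  break 8: 55 = 55
No arrangement into 7 commercial breaks stays within capacity, so 8 is optimal.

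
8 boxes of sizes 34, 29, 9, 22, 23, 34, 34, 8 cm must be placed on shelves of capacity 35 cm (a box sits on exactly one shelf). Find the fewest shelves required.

Total = 34 + 34 + 34 + 29 + 23 + 22 + 9 + 8 = 193 cm.
Lower bound: ⌈193/35⌉ = 6 shelves.
A packing using 6 shelves:
  shelf 1: 34 = 34
  shelf 2: 34 = 34
  shelf 3: 34 = 34
  shelf 4: 29 = 29
  shelf 5: 23 + 9 = 32
  shelf 6: 22 + 8 = 30
This matches the lower bound, so 6 is optimal.

6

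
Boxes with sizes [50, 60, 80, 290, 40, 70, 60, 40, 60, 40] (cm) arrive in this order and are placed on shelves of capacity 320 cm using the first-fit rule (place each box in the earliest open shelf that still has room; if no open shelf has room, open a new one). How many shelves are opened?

  50 → shelf 1 (new)  [load 50/320]
  60 → shelf 1  [load 110/320]
  80 → shelf 1  [load 190/320]
  290 → shelf 2 (new)  [load 290/320]
  40 → shelf 1  [load 230/320]
  70 → shelf 1  [load 300/320]
  60 → shelf 3 (new)  [load 60/320]
  40 → shelf 3  [load 100/320]
  60 → shelf 3  [load 160/320]
  40 → shelf 3  [load 200/320]
3 shelves opened.

3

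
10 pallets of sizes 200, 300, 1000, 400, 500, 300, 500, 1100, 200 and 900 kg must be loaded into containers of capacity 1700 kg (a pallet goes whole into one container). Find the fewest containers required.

Total = 1100 + 1000 + 900 + 500 + 500 + 400 + 300 + 300 + 200 + 200 = 5400 kg.
Lower bound: ⌈5400/1700⌉ = 4 containers.
A packing using 4 containers:
  container 1: 1100 + 500 = 1600
  container 2: 1000 + 500 + 200 = 1700
  container 3: 900 + 400 + 300 = 1600
  container 4: 300 + 200 = 500
This matches the lower bound, so 4 is optimal.

4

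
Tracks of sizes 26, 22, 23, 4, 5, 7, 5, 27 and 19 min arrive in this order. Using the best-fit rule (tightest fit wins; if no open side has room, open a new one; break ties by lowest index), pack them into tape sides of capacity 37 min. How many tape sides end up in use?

  26 → side 1 (new)  [load 26/37]
  22 → side 2 (new)  [load 22/37]
  23 → side 3 (new)  [load 23/37]
  4 → side 1  [load 30/37]
  5 → side 1  [load 35/37]
  7 → side 3  [load 30/37]
  5 → side 3  [load 35/37]
  27 → side 4 (new)  [load 27/37]
  19 → side 5 (new)  [load 19/37]
5 tape sides opened.

5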